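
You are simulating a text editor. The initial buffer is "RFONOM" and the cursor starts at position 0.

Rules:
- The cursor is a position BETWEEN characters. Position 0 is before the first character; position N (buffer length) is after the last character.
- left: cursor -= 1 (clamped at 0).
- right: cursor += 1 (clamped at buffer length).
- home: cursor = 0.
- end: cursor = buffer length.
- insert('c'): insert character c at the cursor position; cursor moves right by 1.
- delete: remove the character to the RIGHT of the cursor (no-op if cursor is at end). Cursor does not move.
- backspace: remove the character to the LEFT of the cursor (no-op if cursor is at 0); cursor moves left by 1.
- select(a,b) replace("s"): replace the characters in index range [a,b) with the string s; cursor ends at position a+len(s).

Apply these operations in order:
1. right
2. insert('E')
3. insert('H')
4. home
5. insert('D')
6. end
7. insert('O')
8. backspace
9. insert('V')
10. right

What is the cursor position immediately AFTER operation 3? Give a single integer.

Answer: 3

Derivation:
After op 1 (right): buf='RFONOM' cursor=1
After op 2 (insert('E')): buf='REFONOM' cursor=2
After op 3 (insert('H')): buf='REHFONOM' cursor=3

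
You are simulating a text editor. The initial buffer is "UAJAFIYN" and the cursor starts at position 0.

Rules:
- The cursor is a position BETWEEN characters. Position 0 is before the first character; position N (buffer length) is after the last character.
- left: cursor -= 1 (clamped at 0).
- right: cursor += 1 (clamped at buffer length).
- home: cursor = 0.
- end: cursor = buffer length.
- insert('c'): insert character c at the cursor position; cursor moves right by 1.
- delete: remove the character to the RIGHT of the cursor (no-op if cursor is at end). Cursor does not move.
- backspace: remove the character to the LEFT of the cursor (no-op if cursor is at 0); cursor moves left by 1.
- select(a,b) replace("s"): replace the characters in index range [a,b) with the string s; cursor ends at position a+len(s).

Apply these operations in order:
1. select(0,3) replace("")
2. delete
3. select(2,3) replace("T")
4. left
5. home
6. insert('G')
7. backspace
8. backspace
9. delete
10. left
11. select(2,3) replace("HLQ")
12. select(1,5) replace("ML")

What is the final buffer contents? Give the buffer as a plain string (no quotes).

After op 1 (select(0,3) replace("")): buf='AFIYN' cursor=0
After op 2 (delete): buf='FIYN' cursor=0
After op 3 (select(2,3) replace("T")): buf='FITN' cursor=3
After op 4 (left): buf='FITN' cursor=2
After op 5 (home): buf='FITN' cursor=0
After op 6 (insert('G')): buf='GFITN' cursor=1
After op 7 (backspace): buf='FITN' cursor=0
After op 8 (backspace): buf='FITN' cursor=0
After op 9 (delete): buf='ITN' cursor=0
After op 10 (left): buf='ITN' cursor=0
After op 11 (select(2,3) replace("HLQ")): buf='ITHLQ' cursor=5
After op 12 (select(1,5) replace("ML")): buf='IML' cursor=3

Answer: IML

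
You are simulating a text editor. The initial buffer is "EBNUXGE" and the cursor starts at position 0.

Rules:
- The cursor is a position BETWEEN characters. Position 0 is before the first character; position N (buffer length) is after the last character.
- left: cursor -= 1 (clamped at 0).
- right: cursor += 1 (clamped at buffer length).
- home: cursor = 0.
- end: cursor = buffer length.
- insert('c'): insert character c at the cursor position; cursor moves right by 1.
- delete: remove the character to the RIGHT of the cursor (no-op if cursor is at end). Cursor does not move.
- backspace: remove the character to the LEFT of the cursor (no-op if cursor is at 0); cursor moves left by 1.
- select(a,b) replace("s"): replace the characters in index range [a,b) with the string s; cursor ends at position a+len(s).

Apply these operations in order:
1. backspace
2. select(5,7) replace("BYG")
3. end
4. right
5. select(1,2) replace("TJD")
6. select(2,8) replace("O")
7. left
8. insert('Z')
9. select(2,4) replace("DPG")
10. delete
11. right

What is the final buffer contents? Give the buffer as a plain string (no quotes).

After op 1 (backspace): buf='EBNUXGE' cursor=0
After op 2 (select(5,7) replace("BYG")): buf='EBNUXBYG' cursor=8
After op 3 (end): buf='EBNUXBYG' cursor=8
After op 4 (right): buf='EBNUXBYG' cursor=8
After op 5 (select(1,2) replace("TJD")): buf='ETJDNUXBYG' cursor=4
After op 6 (select(2,8) replace("O")): buf='ETOYG' cursor=3
After op 7 (left): buf='ETOYG' cursor=2
After op 8 (insert('Z')): buf='ETZOYG' cursor=3
After op 9 (select(2,4) replace("DPG")): buf='ETDPGYG' cursor=5
After op 10 (delete): buf='ETDPGG' cursor=5
After op 11 (right): buf='ETDPGG' cursor=6

Answer: ETDPGG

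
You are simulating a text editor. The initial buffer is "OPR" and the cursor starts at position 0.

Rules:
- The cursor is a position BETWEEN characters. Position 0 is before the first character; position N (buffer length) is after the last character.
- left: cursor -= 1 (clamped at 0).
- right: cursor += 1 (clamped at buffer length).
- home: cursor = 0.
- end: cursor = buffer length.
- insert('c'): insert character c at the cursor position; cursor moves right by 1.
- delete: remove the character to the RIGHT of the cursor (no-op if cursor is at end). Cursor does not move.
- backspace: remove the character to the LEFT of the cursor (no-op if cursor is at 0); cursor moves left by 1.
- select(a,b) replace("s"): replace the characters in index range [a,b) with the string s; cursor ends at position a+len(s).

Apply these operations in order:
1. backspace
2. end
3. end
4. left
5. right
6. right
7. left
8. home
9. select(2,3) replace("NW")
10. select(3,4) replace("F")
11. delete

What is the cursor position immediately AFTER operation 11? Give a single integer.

Answer: 4

Derivation:
After op 1 (backspace): buf='OPR' cursor=0
After op 2 (end): buf='OPR' cursor=3
After op 3 (end): buf='OPR' cursor=3
After op 4 (left): buf='OPR' cursor=2
After op 5 (right): buf='OPR' cursor=3
After op 6 (right): buf='OPR' cursor=3
After op 7 (left): buf='OPR' cursor=2
After op 8 (home): buf='OPR' cursor=0
After op 9 (select(2,3) replace("NW")): buf='OPNW' cursor=4
After op 10 (select(3,4) replace("F")): buf='OPNF' cursor=4
After op 11 (delete): buf='OPNF' cursor=4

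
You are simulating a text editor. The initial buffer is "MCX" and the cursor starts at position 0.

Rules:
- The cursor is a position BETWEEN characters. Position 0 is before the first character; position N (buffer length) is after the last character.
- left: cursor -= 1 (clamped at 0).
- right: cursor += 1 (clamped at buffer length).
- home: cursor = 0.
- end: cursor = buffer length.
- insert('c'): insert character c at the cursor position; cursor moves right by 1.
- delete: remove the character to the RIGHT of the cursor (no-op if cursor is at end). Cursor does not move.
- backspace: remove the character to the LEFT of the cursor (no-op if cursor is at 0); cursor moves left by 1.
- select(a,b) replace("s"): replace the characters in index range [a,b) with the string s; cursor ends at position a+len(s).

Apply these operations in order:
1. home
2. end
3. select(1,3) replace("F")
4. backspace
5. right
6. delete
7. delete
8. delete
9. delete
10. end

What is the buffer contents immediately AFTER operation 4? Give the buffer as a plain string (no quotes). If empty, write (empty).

Answer: M

Derivation:
After op 1 (home): buf='MCX' cursor=0
After op 2 (end): buf='MCX' cursor=3
After op 3 (select(1,3) replace("F")): buf='MF' cursor=2
After op 4 (backspace): buf='M' cursor=1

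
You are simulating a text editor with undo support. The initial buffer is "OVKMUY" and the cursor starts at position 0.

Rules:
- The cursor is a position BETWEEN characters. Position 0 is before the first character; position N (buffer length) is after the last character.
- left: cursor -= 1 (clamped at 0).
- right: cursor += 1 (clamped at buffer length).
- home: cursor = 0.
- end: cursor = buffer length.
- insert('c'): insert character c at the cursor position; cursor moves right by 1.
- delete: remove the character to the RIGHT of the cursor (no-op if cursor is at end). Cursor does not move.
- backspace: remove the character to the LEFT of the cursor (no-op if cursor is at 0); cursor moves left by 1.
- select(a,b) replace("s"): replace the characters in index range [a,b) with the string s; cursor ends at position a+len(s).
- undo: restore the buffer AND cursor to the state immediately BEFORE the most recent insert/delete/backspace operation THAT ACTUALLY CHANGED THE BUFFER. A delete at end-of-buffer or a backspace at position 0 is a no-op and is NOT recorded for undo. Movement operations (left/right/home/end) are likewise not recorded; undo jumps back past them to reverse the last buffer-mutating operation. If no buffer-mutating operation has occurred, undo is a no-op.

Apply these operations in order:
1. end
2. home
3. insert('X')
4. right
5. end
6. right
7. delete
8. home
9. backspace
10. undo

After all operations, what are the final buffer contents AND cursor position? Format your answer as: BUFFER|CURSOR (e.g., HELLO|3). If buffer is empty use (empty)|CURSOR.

After op 1 (end): buf='OVKMUY' cursor=6
After op 2 (home): buf='OVKMUY' cursor=0
After op 3 (insert('X')): buf='XOVKMUY' cursor=1
After op 4 (right): buf='XOVKMUY' cursor=2
After op 5 (end): buf='XOVKMUY' cursor=7
After op 6 (right): buf='XOVKMUY' cursor=7
After op 7 (delete): buf='XOVKMUY' cursor=7
After op 8 (home): buf='XOVKMUY' cursor=0
After op 9 (backspace): buf='XOVKMUY' cursor=0
After op 10 (undo): buf='OVKMUY' cursor=0

Answer: OVKMUY|0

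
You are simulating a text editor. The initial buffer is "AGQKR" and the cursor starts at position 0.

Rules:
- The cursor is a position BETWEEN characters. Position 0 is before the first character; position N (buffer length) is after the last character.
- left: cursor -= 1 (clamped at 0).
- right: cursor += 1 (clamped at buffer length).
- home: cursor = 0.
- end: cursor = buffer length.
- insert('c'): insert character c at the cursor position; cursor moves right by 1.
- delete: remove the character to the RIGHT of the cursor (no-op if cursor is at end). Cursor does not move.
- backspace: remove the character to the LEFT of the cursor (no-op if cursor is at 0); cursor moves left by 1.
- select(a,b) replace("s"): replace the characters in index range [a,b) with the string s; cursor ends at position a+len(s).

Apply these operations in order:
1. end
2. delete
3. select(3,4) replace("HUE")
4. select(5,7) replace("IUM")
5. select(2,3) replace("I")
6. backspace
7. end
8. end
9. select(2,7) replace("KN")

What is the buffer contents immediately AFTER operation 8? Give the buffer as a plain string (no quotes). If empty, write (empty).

After op 1 (end): buf='AGQKR' cursor=5
After op 2 (delete): buf='AGQKR' cursor=5
After op 3 (select(3,4) replace("HUE")): buf='AGQHUER' cursor=6
After op 4 (select(5,7) replace("IUM")): buf='AGQHUIUM' cursor=8
After op 5 (select(2,3) replace("I")): buf='AGIHUIUM' cursor=3
After op 6 (backspace): buf='AGHUIUM' cursor=2
After op 7 (end): buf='AGHUIUM' cursor=7
After op 8 (end): buf='AGHUIUM' cursor=7

Answer: AGHUIUM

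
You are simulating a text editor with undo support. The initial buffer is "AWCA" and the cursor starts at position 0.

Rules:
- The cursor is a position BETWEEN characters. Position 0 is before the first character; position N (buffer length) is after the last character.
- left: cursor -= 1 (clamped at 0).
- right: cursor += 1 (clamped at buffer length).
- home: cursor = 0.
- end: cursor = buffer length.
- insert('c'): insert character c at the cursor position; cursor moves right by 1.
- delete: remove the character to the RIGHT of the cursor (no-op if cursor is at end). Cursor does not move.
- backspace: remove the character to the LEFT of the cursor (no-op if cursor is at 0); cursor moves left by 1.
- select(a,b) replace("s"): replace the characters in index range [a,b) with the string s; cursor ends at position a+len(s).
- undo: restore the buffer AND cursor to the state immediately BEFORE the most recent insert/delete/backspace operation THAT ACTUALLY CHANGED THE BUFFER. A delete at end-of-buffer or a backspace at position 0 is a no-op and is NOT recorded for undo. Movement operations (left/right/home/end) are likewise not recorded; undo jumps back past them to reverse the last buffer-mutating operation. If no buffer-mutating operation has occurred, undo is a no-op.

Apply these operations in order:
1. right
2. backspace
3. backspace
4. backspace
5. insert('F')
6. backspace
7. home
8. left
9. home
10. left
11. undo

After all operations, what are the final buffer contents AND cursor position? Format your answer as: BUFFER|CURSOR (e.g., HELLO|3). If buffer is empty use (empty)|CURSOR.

Answer: FWCA|1

Derivation:
After op 1 (right): buf='AWCA' cursor=1
After op 2 (backspace): buf='WCA' cursor=0
After op 3 (backspace): buf='WCA' cursor=0
After op 4 (backspace): buf='WCA' cursor=0
After op 5 (insert('F')): buf='FWCA' cursor=1
After op 6 (backspace): buf='WCA' cursor=0
After op 7 (home): buf='WCA' cursor=0
After op 8 (left): buf='WCA' cursor=0
After op 9 (home): buf='WCA' cursor=0
After op 10 (left): buf='WCA' cursor=0
After op 11 (undo): buf='FWCA' cursor=1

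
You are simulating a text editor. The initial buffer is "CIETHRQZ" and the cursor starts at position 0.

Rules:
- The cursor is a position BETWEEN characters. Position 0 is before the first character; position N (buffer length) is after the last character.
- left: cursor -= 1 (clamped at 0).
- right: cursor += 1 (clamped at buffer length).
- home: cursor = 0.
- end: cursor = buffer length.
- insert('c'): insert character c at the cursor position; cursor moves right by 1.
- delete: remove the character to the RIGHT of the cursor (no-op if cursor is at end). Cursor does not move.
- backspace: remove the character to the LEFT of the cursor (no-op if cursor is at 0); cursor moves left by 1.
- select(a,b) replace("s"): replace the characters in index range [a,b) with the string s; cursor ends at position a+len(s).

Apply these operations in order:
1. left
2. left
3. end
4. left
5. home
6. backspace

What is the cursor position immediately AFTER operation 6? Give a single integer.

Answer: 0

Derivation:
After op 1 (left): buf='CIETHRQZ' cursor=0
After op 2 (left): buf='CIETHRQZ' cursor=0
After op 3 (end): buf='CIETHRQZ' cursor=8
After op 4 (left): buf='CIETHRQZ' cursor=7
After op 5 (home): buf='CIETHRQZ' cursor=0
After op 6 (backspace): buf='CIETHRQZ' cursor=0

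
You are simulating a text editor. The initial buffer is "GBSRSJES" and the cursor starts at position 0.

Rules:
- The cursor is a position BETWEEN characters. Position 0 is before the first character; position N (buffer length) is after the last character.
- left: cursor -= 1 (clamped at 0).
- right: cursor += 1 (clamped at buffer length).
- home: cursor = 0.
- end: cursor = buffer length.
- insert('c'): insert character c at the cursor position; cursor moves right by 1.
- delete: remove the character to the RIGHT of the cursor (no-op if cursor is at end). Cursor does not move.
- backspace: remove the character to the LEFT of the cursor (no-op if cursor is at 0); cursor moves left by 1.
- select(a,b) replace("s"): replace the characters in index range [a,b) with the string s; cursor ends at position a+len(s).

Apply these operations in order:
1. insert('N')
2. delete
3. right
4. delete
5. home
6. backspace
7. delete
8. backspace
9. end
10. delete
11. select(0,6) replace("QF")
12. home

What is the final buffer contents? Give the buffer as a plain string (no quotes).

Answer: QF

Derivation:
After op 1 (insert('N')): buf='NGBSRSJES' cursor=1
After op 2 (delete): buf='NBSRSJES' cursor=1
After op 3 (right): buf='NBSRSJES' cursor=2
After op 4 (delete): buf='NBRSJES' cursor=2
After op 5 (home): buf='NBRSJES' cursor=0
After op 6 (backspace): buf='NBRSJES' cursor=0
After op 7 (delete): buf='BRSJES' cursor=0
After op 8 (backspace): buf='BRSJES' cursor=0
After op 9 (end): buf='BRSJES' cursor=6
After op 10 (delete): buf='BRSJES' cursor=6
After op 11 (select(0,6) replace("QF")): buf='QF' cursor=2
After op 12 (home): buf='QF' cursor=0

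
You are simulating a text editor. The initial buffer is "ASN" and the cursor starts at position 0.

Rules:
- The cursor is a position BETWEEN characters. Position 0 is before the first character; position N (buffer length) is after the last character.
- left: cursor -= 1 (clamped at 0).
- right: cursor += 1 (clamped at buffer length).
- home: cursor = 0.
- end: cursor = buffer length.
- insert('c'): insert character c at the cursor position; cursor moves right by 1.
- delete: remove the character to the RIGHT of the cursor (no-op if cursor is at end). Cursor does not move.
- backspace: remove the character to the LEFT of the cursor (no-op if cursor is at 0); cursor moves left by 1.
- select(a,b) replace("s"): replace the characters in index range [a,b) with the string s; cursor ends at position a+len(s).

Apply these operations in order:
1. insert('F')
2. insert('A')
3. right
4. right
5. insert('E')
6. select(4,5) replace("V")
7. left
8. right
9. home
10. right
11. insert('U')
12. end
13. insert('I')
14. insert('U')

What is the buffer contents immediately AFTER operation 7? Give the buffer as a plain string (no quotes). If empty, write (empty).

Answer: FAASVN

Derivation:
After op 1 (insert('F')): buf='FASN' cursor=1
After op 2 (insert('A')): buf='FAASN' cursor=2
After op 3 (right): buf='FAASN' cursor=3
After op 4 (right): buf='FAASN' cursor=4
After op 5 (insert('E')): buf='FAASEN' cursor=5
After op 6 (select(4,5) replace("V")): buf='FAASVN' cursor=5
After op 7 (left): buf='FAASVN' cursor=4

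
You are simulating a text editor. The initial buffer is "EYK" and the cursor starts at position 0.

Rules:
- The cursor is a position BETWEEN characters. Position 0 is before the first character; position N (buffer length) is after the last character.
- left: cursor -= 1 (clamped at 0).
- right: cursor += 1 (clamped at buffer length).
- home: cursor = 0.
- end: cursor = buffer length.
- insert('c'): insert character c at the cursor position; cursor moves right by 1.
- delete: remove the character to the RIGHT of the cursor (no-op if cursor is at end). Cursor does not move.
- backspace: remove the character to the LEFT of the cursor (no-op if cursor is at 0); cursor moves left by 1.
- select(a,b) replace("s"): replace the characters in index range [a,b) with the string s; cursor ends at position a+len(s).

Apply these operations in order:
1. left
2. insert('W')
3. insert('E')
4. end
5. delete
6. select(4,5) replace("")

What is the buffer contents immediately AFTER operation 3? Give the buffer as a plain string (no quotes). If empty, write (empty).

After op 1 (left): buf='EYK' cursor=0
After op 2 (insert('W')): buf='WEYK' cursor=1
After op 3 (insert('E')): buf='WEEYK' cursor=2

Answer: WEEYK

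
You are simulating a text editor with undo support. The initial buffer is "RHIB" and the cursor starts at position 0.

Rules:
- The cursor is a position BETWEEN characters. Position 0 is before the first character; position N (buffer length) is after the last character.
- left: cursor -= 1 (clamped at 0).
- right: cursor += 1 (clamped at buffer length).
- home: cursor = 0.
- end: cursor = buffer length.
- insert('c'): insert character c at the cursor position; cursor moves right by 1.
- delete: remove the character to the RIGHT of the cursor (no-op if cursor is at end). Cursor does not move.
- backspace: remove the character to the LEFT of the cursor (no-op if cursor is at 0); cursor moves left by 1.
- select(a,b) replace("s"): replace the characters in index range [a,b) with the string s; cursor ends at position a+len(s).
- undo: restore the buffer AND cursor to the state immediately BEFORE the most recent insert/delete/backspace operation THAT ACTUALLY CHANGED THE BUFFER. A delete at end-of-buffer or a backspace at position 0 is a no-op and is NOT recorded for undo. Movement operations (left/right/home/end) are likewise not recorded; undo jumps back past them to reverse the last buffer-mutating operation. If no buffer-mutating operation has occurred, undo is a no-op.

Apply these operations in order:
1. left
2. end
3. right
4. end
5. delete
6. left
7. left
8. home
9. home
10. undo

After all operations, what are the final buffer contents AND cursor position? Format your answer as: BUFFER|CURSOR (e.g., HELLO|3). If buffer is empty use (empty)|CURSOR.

Answer: RHIB|0

Derivation:
After op 1 (left): buf='RHIB' cursor=0
After op 2 (end): buf='RHIB' cursor=4
After op 3 (right): buf='RHIB' cursor=4
After op 4 (end): buf='RHIB' cursor=4
After op 5 (delete): buf='RHIB' cursor=4
After op 6 (left): buf='RHIB' cursor=3
After op 7 (left): buf='RHIB' cursor=2
After op 8 (home): buf='RHIB' cursor=0
After op 9 (home): buf='RHIB' cursor=0
After op 10 (undo): buf='RHIB' cursor=0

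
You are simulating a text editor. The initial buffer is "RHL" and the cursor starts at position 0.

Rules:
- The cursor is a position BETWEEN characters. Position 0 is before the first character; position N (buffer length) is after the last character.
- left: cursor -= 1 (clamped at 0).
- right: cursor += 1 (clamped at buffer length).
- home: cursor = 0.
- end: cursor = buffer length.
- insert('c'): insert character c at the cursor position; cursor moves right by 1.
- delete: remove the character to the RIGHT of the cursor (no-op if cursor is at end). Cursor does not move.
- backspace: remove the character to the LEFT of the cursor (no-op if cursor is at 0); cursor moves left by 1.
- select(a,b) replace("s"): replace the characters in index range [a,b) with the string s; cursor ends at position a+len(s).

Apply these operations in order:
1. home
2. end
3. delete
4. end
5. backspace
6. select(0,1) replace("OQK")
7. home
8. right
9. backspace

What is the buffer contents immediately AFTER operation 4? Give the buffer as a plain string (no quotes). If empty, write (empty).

After op 1 (home): buf='RHL' cursor=0
After op 2 (end): buf='RHL' cursor=3
After op 3 (delete): buf='RHL' cursor=3
After op 4 (end): buf='RHL' cursor=3

Answer: RHL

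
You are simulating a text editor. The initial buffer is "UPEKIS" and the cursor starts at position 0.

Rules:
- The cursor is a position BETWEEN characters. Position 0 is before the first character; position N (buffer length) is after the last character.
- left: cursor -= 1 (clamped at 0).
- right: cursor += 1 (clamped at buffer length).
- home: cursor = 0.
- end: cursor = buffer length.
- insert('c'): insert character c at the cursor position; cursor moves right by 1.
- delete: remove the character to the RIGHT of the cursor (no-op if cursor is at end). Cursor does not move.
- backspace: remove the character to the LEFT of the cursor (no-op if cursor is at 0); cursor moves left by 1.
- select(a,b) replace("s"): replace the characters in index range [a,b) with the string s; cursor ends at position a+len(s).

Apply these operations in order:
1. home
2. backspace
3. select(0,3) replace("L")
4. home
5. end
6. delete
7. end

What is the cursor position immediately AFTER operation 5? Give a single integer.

Answer: 4

Derivation:
After op 1 (home): buf='UPEKIS' cursor=0
After op 2 (backspace): buf='UPEKIS' cursor=0
After op 3 (select(0,3) replace("L")): buf='LKIS' cursor=1
After op 4 (home): buf='LKIS' cursor=0
After op 5 (end): buf='LKIS' cursor=4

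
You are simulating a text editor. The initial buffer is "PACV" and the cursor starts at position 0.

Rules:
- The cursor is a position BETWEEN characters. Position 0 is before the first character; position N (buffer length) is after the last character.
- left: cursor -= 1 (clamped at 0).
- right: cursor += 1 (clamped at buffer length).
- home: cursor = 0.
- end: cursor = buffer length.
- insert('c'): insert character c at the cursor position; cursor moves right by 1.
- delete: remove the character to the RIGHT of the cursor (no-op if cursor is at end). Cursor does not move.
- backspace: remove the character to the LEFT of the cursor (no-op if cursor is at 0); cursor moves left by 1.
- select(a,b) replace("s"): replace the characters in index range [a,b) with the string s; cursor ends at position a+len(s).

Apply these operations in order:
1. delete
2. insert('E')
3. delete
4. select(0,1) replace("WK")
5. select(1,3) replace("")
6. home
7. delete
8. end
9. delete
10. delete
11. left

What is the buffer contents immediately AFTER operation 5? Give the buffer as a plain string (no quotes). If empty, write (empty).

Answer: WV

Derivation:
After op 1 (delete): buf='ACV' cursor=0
After op 2 (insert('E')): buf='EACV' cursor=1
After op 3 (delete): buf='ECV' cursor=1
After op 4 (select(0,1) replace("WK")): buf='WKCV' cursor=2
After op 5 (select(1,3) replace("")): buf='WV' cursor=1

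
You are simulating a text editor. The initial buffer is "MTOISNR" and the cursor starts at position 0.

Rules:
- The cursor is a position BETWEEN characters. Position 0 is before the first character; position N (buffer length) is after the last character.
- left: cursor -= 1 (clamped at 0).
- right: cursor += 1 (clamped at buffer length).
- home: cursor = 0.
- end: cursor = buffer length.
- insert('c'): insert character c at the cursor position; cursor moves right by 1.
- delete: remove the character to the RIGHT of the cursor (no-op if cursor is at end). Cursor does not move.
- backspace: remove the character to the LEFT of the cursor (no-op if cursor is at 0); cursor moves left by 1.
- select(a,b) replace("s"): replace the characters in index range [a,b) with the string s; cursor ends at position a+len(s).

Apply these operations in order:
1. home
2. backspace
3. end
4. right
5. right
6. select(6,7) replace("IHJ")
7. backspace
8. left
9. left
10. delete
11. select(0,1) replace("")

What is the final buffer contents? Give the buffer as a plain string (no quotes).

After op 1 (home): buf='MTOISNR' cursor=0
After op 2 (backspace): buf='MTOISNR' cursor=0
After op 3 (end): buf='MTOISNR' cursor=7
After op 4 (right): buf='MTOISNR' cursor=7
After op 5 (right): buf='MTOISNR' cursor=7
After op 6 (select(6,7) replace("IHJ")): buf='MTOISNIHJ' cursor=9
After op 7 (backspace): buf='MTOISNIH' cursor=8
After op 8 (left): buf='MTOISNIH' cursor=7
After op 9 (left): buf='MTOISNIH' cursor=6
After op 10 (delete): buf='MTOISNH' cursor=6
After op 11 (select(0,1) replace("")): buf='TOISNH' cursor=0

Answer: TOISNH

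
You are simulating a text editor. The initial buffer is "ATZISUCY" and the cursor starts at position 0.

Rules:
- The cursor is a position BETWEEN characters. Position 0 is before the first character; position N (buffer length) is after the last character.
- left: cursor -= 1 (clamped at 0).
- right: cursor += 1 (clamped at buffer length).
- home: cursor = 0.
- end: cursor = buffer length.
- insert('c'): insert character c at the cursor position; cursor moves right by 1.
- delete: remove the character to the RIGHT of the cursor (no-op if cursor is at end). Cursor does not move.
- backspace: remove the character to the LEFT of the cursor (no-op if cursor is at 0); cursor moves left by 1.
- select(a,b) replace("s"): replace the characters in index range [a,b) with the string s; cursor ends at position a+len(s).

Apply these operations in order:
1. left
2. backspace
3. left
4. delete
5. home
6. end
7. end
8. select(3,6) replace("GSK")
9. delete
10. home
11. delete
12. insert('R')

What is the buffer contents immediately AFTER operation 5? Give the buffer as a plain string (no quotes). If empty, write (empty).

Answer: TZISUCY

Derivation:
After op 1 (left): buf='ATZISUCY' cursor=0
After op 2 (backspace): buf='ATZISUCY' cursor=0
After op 3 (left): buf='ATZISUCY' cursor=0
After op 4 (delete): buf='TZISUCY' cursor=0
After op 5 (home): buf='TZISUCY' cursor=0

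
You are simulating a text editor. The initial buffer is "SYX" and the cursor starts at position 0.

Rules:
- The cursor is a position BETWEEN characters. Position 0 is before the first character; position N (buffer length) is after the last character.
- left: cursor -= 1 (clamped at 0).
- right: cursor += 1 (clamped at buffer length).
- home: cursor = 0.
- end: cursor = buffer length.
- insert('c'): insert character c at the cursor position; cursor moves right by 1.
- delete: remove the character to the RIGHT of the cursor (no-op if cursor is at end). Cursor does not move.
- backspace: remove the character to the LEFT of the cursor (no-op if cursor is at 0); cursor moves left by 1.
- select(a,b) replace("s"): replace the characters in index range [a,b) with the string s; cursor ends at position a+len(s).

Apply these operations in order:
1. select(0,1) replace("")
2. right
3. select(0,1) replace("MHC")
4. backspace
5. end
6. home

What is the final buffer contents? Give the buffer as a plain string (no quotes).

After op 1 (select(0,1) replace("")): buf='YX' cursor=0
After op 2 (right): buf='YX' cursor=1
After op 3 (select(0,1) replace("MHC")): buf='MHCX' cursor=3
After op 4 (backspace): buf='MHX' cursor=2
After op 5 (end): buf='MHX' cursor=3
After op 6 (home): buf='MHX' cursor=0

Answer: MHX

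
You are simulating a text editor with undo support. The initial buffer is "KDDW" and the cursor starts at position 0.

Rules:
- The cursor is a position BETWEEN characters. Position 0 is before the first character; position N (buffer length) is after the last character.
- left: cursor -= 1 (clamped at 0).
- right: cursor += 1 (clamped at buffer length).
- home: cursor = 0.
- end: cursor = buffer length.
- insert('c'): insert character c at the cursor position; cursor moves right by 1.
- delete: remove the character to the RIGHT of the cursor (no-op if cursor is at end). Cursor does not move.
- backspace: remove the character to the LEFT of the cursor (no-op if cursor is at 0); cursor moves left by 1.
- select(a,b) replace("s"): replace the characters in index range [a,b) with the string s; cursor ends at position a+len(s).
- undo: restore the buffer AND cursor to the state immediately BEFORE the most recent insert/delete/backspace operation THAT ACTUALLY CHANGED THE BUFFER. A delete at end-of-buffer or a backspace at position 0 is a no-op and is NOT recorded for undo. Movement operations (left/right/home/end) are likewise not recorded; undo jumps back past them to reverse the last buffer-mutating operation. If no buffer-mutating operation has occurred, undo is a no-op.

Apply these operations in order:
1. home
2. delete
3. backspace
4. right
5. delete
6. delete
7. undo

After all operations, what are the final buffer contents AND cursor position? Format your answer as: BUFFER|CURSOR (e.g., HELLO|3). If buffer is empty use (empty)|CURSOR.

Answer: DW|1

Derivation:
After op 1 (home): buf='KDDW' cursor=0
After op 2 (delete): buf='DDW' cursor=0
After op 3 (backspace): buf='DDW' cursor=0
After op 4 (right): buf='DDW' cursor=1
After op 5 (delete): buf='DW' cursor=1
After op 6 (delete): buf='D' cursor=1
After op 7 (undo): buf='DW' cursor=1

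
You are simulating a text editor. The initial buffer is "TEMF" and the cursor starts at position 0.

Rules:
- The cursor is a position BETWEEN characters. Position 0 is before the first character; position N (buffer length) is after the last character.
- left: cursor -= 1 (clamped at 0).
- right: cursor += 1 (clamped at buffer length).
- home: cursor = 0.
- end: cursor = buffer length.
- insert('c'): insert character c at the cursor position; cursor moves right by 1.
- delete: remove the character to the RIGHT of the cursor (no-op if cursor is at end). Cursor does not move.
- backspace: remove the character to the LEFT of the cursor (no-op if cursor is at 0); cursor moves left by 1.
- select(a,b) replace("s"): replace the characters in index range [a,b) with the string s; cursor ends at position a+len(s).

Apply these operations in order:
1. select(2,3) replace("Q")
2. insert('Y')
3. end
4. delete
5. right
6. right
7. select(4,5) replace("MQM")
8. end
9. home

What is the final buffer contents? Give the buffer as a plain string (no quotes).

After op 1 (select(2,3) replace("Q")): buf='TEQF' cursor=3
After op 2 (insert('Y')): buf='TEQYF' cursor=4
After op 3 (end): buf='TEQYF' cursor=5
After op 4 (delete): buf='TEQYF' cursor=5
After op 5 (right): buf='TEQYF' cursor=5
After op 6 (right): buf='TEQYF' cursor=5
After op 7 (select(4,5) replace("MQM")): buf='TEQYMQM' cursor=7
After op 8 (end): buf='TEQYMQM' cursor=7
After op 9 (home): buf='TEQYMQM' cursor=0

Answer: TEQYMQM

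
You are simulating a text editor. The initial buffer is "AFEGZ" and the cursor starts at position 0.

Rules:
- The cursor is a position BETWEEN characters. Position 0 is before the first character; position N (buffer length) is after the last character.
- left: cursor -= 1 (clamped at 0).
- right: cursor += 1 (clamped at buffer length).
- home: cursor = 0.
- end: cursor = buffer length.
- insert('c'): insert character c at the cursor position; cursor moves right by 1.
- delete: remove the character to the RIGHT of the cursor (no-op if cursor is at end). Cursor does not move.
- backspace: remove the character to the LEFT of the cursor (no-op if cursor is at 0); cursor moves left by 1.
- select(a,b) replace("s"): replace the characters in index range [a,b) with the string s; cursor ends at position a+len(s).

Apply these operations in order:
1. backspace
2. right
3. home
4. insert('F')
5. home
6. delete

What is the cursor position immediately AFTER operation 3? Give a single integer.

After op 1 (backspace): buf='AFEGZ' cursor=0
After op 2 (right): buf='AFEGZ' cursor=1
After op 3 (home): buf='AFEGZ' cursor=0

Answer: 0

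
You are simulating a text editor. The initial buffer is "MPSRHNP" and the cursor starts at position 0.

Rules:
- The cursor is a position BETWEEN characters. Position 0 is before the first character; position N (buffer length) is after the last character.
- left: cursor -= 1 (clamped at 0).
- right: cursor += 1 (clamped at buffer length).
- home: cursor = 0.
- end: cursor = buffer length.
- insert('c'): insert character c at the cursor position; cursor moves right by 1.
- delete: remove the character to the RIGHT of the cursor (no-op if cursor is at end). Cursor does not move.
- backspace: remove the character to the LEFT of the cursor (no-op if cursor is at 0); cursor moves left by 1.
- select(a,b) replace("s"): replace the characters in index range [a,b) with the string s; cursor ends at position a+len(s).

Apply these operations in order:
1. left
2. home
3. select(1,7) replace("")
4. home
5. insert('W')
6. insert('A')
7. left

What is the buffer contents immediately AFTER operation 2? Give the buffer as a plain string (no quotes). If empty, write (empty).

After op 1 (left): buf='MPSRHNP' cursor=0
After op 2 (home): buf='MPSRHNP' cursor=0

Answer: MPSRHNP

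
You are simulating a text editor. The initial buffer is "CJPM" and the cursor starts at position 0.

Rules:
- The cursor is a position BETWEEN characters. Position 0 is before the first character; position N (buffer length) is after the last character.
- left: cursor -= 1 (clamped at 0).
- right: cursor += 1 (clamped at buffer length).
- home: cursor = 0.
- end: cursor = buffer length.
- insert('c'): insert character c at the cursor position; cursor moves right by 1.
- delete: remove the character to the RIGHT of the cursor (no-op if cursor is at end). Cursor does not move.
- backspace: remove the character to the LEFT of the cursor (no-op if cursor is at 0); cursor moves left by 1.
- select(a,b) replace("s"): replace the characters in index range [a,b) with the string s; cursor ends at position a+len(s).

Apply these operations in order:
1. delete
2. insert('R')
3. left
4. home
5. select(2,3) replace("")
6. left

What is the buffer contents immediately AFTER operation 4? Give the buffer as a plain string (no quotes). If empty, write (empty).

After op 1 (delete): buf='JPM' cursor=0
After op 2 (insert('R')): buf='RJPM' cursor=1
After op 3 (left): buf='RJPM' cursor=0
After op 4 (home): buf='RJPM' cursor=0

Answer: RJPM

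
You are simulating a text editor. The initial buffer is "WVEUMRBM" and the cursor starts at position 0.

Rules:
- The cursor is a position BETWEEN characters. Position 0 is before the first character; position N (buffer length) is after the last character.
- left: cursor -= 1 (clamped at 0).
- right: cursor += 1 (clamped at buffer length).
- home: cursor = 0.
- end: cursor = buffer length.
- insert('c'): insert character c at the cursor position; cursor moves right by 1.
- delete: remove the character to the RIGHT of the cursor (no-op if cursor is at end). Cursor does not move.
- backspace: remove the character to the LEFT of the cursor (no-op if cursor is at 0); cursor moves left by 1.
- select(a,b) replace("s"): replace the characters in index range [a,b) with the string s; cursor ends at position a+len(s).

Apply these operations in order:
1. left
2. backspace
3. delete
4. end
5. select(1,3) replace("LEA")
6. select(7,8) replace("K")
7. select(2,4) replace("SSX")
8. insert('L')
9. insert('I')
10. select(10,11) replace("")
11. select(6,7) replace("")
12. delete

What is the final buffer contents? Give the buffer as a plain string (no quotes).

After op 1 (left): buf='WVEUMRBM' cursor=0
After op 2 (backspace): buf='WVEUMRBM' cursor=0
After op 3 (delete): buf='VEUMRBM' cursor=0
After op 4 (end): buf='VEUMRBM' cursor=7
After op 5 (select(1,3) replace("LEA")): buf='VLEAMRBM' cursor=4
After op 6 (select(7,8) replace("K")): buf='VLEAMRBK' cursor=8
After op 7 (select(2,4) replace("SSX")): buf='VLSSXMRBK' cursor=5
After op 8 (insert('L')): buf='VLSSXLMRBK' cursor=6
After op 9 (insert('I')): buf='VLSSXLIMRBK' cursor=7
After op 10 (select(10,11) replace("")): buf='VLSSXLIMRB' cursor=10
After op 11 (select(6,7) replace("")): buf='VLSSXLMRB' cursor=6
After op 12 (delete): buf='VLSSXLRB' cursor=6

Answer: VLSSXLRB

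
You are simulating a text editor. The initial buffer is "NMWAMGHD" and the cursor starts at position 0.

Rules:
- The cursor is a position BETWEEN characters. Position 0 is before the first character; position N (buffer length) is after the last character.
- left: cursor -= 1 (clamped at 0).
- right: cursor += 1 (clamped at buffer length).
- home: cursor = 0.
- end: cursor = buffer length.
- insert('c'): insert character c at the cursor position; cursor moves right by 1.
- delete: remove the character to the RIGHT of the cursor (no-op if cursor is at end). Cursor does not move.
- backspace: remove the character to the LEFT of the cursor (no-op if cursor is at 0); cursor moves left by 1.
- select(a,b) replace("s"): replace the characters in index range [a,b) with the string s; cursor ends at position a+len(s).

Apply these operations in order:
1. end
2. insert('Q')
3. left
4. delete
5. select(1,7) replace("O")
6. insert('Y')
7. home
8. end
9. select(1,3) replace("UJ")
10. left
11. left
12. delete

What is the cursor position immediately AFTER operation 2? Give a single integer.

Answer: 9

Derivation:
After op 1 (end): buf='NMWAMGHD' cursor=8
After op 2 (insert('Q')): buf='NMWAMGHDQ' cursor=9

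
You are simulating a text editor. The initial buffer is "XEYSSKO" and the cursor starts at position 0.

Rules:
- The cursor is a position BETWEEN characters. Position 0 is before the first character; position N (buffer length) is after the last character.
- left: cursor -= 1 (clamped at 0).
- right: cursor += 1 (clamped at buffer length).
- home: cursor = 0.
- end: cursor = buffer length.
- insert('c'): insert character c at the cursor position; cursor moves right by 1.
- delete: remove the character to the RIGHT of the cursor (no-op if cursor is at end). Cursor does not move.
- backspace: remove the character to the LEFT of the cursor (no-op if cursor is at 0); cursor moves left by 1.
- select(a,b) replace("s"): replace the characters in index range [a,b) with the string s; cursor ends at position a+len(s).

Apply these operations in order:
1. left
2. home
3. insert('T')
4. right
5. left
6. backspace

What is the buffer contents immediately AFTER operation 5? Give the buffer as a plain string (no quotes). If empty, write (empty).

Answer: TXEYSSKO

Derivation:
After op 1 (left): buf='XEYSSKO' cursor=0
After op 2 (home): buf='XEYSSKO' cursor=0
After op 3 (insert('T')): buf='TXEYSSKO' cursor=1
After op 4 (right): buf='TXEYSSKO' cursor=2
After op 5 (left): buf='TXEYSSKO' cursor=1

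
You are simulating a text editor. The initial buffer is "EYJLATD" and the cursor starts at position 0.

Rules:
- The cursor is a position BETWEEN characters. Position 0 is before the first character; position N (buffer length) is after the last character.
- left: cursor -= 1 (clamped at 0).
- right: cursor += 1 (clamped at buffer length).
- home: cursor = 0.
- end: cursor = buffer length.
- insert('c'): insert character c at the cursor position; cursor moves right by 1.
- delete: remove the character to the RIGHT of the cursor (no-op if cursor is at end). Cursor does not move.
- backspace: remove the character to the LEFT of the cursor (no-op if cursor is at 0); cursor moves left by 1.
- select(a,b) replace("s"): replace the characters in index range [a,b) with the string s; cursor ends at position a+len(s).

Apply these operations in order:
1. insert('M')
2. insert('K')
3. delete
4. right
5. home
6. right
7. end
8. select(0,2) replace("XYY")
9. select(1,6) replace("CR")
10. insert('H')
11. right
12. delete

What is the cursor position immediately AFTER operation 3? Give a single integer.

Answer: 2

Derivation:
After op 1 (insert('M')): buf='MEYJLATD' cursor=1
After op 2 (insert('K')): buf='MKEYJLATD' cursor=2
After op 3 (delete): buf='MKYJLATD' cursor=2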